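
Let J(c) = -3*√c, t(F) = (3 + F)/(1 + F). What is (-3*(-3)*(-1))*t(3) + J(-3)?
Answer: -27/2 - 3*I*√3 ≈ -13.5 - 5.1962*I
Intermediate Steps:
t(F) = (3 + F)/(1 + F)
(-3*(-3)*(-1))*t(3) + J(-3) = (-3*(-3)*(-1))*((3 + 3)/(1 + 3)) - 3*I*√3 = (9*(-1))*(6/4) - 3*I*√3 = -9*6/4 - 3*I*√3 = -9*3/2 - 3*I*√3 = -27/2 - 3*I*√3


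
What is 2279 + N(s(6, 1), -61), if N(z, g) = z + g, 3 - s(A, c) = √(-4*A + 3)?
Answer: 2221 - I*√21 ≈ 2221.0 - 4.5826*I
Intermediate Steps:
s(A, c) = 3 - √(3 - 4*A) (s(A, c) = 3 - √(-4*A + 3) = 3 - √(3 - 4*A))
N(z, g) = g + z
2279 + N(s(6, 1), -61) = 2279 + (-61 + (3 - √(3 - 4*6))) = 2279 + (-61 + (3 - √(3 - 24))) = 2279 + (-61 + (3 - √(-21))) = 2279 + (-61 + (3 - I*√21)) = 2279 + (-58 - I*√21) = 2221 - I*√21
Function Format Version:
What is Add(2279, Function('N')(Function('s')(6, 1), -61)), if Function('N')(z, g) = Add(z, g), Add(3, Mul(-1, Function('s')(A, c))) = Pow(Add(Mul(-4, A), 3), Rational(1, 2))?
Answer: Add(2221, Mul(-1, I, Pow(21, Rational(1, 2)))) ≈ Add(2221.0, Mul(-4.5826, I))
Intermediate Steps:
Function('s')(A, c) = Add(3, Mul(-1, Pow(Add(3, Mul(-4, A)), Rational(1, 2)))) (Function('s')(A, c) = Add(3, Mul(-1, Pow(Add(Mul(-4, A), 3), Rational(1, 2)))) = Add(3, Mul(-1, Pow(Add(3, Mul(-4, A)), Rational(1, 2)))))
Function('N')(z, g) = Add(g, z)
Add(2279, Function('N')(Function('s')(6, 1), -61)) = Add(2279, Add(-61, Add(3, Mul(-1, Pow(Add(3, Mul(-4, 6)), Rational(1, 2)))))) = Add(2279, Add(-61, Add(3, Mul(-1, Pow(Add(3, -24), Rational(1, 2)))))) = Add(2279, Add(-61, Add(3, Mul(-1, Pow(-21, Rational(1, 2)))))) = Add(2279, Add(-61, Add(3, Mul(-1, Mul(I, Pow(21, Rational(1, 2))))))) = Add(2279, Add(-61, Add(3, Mul(-1, I, Pow(21, Rational(1, 2)))))) = Add(2279, Add(-58, Mul(-1, I, Pow(21, Rational(1, 2))))) = Add(2221, Mul(-1, I, Pow(21, Rational(1, 2))))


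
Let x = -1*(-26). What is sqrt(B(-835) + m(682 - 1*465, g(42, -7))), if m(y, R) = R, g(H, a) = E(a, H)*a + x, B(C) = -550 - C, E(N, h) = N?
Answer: 6*sqrt(10) ≈ 18.974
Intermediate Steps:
x = 26
g(H, a) = 26 + a**2 (g(H, a) = a*a + 26 = a**2 + 26 = 26 + a**2)
sqrt(B(-835) + m(682 - 1*465, g(42, -7))) = sqrt((-550 - 1*(-835)) + (26 + (-7)**2)) = sqrt((-550 + 835) + (26 + 49)) = sqrt(285 + 75) = sqrt(360) = 6*sqrt(10)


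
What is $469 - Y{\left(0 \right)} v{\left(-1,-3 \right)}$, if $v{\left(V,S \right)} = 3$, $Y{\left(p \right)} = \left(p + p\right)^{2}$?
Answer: $469$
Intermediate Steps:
$Y{\left(p \right)} = 4 p^{2}$ ($Y{\left(p \right)} = \left(2 p\right)^{2} = 4 p^{2}$)
$469 - Y{\left(0 \right)} v{\left(-1,-3 \right)} = 469 - 4 \cdot 0^{2} \cdot 3 = 469 - 4 \cdot 0 \cdot 3 = 469 - 0 \cdot 3 = 469 - 0 = 469 + 0 = 469$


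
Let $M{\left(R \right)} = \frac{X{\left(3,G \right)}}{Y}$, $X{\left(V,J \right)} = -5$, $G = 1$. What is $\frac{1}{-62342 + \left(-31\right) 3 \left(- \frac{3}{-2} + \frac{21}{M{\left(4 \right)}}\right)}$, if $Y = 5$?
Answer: $- \frac{2}{121057} \approx -1.6521 \cdot 10^{-5}$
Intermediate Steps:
$M{\left(R \right)} = -1$ ($M{\left(R \right)} = - \frac{5}{5} = \left(-5\right) \frac{1}{5} = -1$)
$\frac{1}{-62342 + \left(-31\right) 3 \left(- \frac{3}{-2} + \frac{21}{M{\left(4 \right)}}\right)} = \frac{1}{-62342 + \left(-31\right) 3 \left(- \frac{3}{-2} + \frac{21}{-1}\right)} = \frac{1}{-62342 - 93 \left(\left(-3\right) \left(- \frac{1}{2}\right) + 21 \left(-1\right)\right)} = \frac{1}{-62342 - 93 \left(\frac{3}{2} - 21\right)} = \frac{1}{-62342 - - \frac{3627}{2}} = \frac{1}{-62342 + \frac{3627}{2}} = \frac{1}{- \frac{121057}{2}} = - \frac{2}{121057}$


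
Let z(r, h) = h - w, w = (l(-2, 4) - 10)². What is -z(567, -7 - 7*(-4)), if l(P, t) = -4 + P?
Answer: 235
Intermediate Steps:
w = 256 (w = ((-4 - 2) - 10)² = (-6 - 10)² = (-16)² = 256)
z(r, h) = -256 + h (z(r, h) = h - 1*256 = h - 256 = -256 + h)
-z(567, -7 - 7*(-4)) = -(-256 + (-7 - 7*(-4))) = -(-256 + (-7 + 28)) = -(-256 + 21) = -1*(-235) = 235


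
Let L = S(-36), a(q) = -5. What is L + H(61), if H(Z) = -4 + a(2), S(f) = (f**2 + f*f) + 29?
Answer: 2612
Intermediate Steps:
S(f) = 29 + 2*f**2 (S(f) = (f**2 + f**2) + 29 = 2*f**2 + 29 = 29 + 2*f**2)
H(Z) = -9 (H(Z) = -4 - 5 = -9)
L = 2621 (L = 29 + 2*(-36)**2 = 29 + 2*1296 = 29 + 2592 = 2621)
L + H(61) = 2621 - 9 = 2612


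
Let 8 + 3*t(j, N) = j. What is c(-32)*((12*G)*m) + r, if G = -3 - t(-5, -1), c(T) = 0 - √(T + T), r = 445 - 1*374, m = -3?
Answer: 71 + 384*I ≈ 71.0 + 384.0*I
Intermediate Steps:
r = 71 (r = 445 - 374 = 71)
c(T) = -√2*√T (c(T) = 0 - √(2*T) = 0 - √2*√T = -√2*√T)
t(j, N) = -8/3 + j/3
G = 4/3 (G = -3 - (-8/3 + (⅓)*(-5)) = -3 - (-8/3 - 5/3) = -3 - 1*(-13/3) = -3 + 13/3 = 4/3 ≈ 1.3333)
c(-32)*((12*G)*m) + r = (-√2*√(-32))*((12*(4/3))*(-3)) + 71 = (-√2*4*I*√2)*(16*(-3)) + 71 = -8*I*(-48) + 71 = 384*I + 71 = 71 + 384*I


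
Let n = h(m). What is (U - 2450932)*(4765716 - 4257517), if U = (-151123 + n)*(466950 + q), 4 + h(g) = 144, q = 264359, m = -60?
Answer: -56114153378790121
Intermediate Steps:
h(g) = 140 (h(g) = -4 + 144 = 140)
n = 140
U = -110415226747 (U = (-151123 + 140)*(466950 + 264359) = -150983*731309 = -110415226747)
(U - 2450932)*(4765716 - 4257517) = (-110415226747 - 2450932)*(4765716 - 4257517) = -110417677679*508199 = -56114153378790121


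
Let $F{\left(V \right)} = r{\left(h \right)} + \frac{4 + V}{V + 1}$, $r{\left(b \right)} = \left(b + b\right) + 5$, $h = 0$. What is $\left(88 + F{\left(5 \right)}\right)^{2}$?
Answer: $\frac{35721}{4} \approx 8930.3$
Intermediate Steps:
$r{\left(b \right)} = 5 + 2 b$ ($r{\left(b \right)} = 2 b + 5 = 5 + 2 b$)
$F{\left(V \right)} = 5 + \frac{4 + V}{1 + V}$ ($F{\left(V \right)} = \left(5 + 2 \cdot 0\right) + \frac{4 + V}{V + 1} = \left(5 + 0\right) + \frac{4 + V}{1 + V} = 5 + \frac{4 + V}{1 + V}$)
$\left(88 + F{\left(5 \right)}\right)^{2} = \left(88 + \frac{3 \left(3 + 2 \cdot 5\right)}{1 + 5}\right)^{2} = \left(88 + \frac{3 \left(3 + 10\right)}{6}\right)^{2} = \left(88 + 3 \cdot \frac{1}{6} \cdot 13\right)^{2} = \left(88 + \frac{13}{2}\right)^{2} = \left(\frac{189}{2}\right)^{2} = \frac{35721}{4}$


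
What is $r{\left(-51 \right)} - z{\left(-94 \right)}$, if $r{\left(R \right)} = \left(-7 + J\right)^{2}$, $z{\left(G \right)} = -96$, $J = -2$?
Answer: $177$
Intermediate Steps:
$r{\left(R \right)} = 81$ ($r{\left(R \right)} = \left(-7 - 2\right)^{2} = \left(-9\right)^{2} = 81$)
$r{\left(-51 \right)} - z{\left(-94 \right)} = 81 - -96 = 81 + 96 = 177$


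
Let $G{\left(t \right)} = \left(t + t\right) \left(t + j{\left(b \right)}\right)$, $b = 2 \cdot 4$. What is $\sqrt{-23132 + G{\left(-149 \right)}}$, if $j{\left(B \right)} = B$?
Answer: $\sqrt{18886} \approx 137.43$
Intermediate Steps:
$b = 8$
$G{\left(t \right)} = 2 t \left(8 + t\right)$ ($G{\left(t \right)} = \left(t + t\right) \left(t + 8\right) = 2 t \left(8 + t\right)$)
$\sqrt{-23132 + G{\left(-149 \right)}} = \sqrt{-23132 + 2 \left(-149\right) \left(8 - 149\right)} = \sqrt{-23132 + 2 \left(-149\right) \left(-141\right)} = \sqrt{-23132 + 42018} = \sqrt{18886}$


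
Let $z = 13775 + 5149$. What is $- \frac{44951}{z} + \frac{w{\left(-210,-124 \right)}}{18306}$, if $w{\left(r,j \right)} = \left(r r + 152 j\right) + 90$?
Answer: $- \frac{57216833}{57737124} \approx -0.99099$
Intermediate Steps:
$z = 18924$
$w{\left(r,j \right)} = 90 + r^{2} + 152 j$ ($w{\left(r,j \right)} = \left(r^{2} + 152 j\right) + 90 = 90 + r^{2} + 152 j$)
$- \frac{44951}{z} + \frac{w{\left(-210,-124 \right)}}{18306} = - \frac{44951}{18924} + \frac{90 + \left(-210\right)^{2} + 152 \left(-124\right)}{18306} = \left(-44951\right) \frac{1}{18924} + \left(90 + 44100 - 18848\right) \frac{1}{18306} = - \frac{44951}{18924} + 25342 \cdot \frac{1}{18306} = - \frac{44951}{18924} + \frac{12671}{9153} = - \frac{57216833}{57737124}$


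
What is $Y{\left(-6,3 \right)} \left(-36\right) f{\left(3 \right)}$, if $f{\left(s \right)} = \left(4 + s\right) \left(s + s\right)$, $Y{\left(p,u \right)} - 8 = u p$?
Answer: $15120$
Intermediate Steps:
$Y{\left(p,u \right)} = 8 + p u$ ($Y{\left(p,u \right)} = 8 + u p = 8 + p u$)
$f{\left(s \right)} = 2 s \left(4 + s\right)$ ($f{\left(s \right)} = \left(4 + s\right) 2 s = 2 s \left(4 + s\right)$)
$Y{\left(-6,3 \right)} \left(-36\right) f{\left(3 \right)} = \left(8 - 18\right) \left(-36\right) 2 \cdot 3 \left(4 + 3\right) = \left(8 - 18\right) \left(-36\right) 2 \cdot 3 \cdot 7 = \left(-10\right) \left(-36\right) 42 = 360 \cdot 42 = 15120$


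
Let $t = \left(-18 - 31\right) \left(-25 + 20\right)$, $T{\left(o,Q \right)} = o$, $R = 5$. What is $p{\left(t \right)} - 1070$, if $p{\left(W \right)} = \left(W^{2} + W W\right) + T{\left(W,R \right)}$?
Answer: $119225$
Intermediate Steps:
$t = 245$ ($t = \left(-49\right) \left(-5\right) = 245$)
$p{\left(W \right)} = W + 2 W^{2}$ ($p{\left(W \right)} = \left(W^{2} + W W\right) + W = \left(W^{2} + W^{2}\right) + W = 2 W^{2} + W = W + 2 W^{2}$)
$p{\left(t \right)} - 1070 = 245 \left(1 + 2 \cdot 245\right) - 1070 = 245 \left(1 + 490\right) - 1070 = 245 \cdot 491 - 1070 = 120295 - 1070 = 119225$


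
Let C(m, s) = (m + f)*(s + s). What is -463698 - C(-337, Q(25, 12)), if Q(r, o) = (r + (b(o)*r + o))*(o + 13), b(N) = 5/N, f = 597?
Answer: -3240344/3 ≈ -1.0801e+6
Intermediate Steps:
Q(r, o) = (13 + o)*(o + r + 5*r/o) (Q(r, o) = (r + ((5/o)*r + o))*(o + 13) = (r + (5*r/o + o))*(13 + o) = (r + (o + 5*r/o))*(13 + o) = (o + r + 5*r/o)*(13 + o) = (13 + o)*(o + r + 5*r/o))
C(m, s) = 2*s*(597 + m) (C(m, s) = (m + 597)*(s + s) = (597 + m)*(2*s) = 2*s*(597 + m))
-463698 - C(-337, Q(25, 12)) = -463698 - 2*(12² + 13*12 + 18*25 + 12*25 + 65*25/12)*(597 - 337) = -463698 - 2*(144 + 156 + 450 + 300 + 65*25*(1/12))*260 = -463698 - 2*(144 + 156 + 450 + 300 + 1625/12)*260 = -463698 - 2*14225*260/12 = -463698 - 1*1849250/3 = -463698 - 1849250/3 = -3240344/3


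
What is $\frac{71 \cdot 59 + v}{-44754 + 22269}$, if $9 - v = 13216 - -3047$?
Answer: $\frac{2413}{4497} \approx 0.53658$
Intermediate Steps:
$v = -16254$ ($v = 9 - \left(13216 - -3047\right) = 9 - \left(13216 + 3047\right) = 9 - 16263 = -16254$)
$\frac{71 \cdot 59 + v}{-44754 + 22269} = \frac{71 \cdot 59 - 16254}{-44754 + 22269} = \frac{4189 - 16254}{-22485} = \left(-12065\right) \left(- \frac{1}{22485}\right) = \frac{2413}{4497}$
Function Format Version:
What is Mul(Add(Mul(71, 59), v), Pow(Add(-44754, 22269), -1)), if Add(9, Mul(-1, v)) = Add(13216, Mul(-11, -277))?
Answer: Rational(2413, 4497) ≈ 0.53658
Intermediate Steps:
v = -16254 (v = Add(9, Mul(-1, Add(13216, Mul(-11, -277)))) = Add(9, Mul(-1, Add(13216, 3047))) = Add(9, Mul(-1, 16263)) = Add(9, -16263) = -16254)
Mul(Add(Mul(71, 59), v), Pow(Add(-44754, 22269), -1)) = Mul(Add(Mul(71, 59), -16254), Pow(Add(-44754, 22269), -1)) = Mul(Add(4189, -16254), Pow(-22485, -1)) = Mul(-12065, Rational(-1, 22485)) = Rational(2413, 4497)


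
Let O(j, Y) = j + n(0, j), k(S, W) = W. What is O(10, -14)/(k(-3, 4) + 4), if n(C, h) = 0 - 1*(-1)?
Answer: 11/8 ≈ 1.3750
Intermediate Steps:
n(C, h) = 1 (n(C, h) = 0 + 1 = 1)
O(j, Y) = 1 + j (O(j, Y) = j + 1 = 1 + j)
O(10, -14)/(k(-3, 4) + 4) = (1 + 10)/(4 + 4) = 11/8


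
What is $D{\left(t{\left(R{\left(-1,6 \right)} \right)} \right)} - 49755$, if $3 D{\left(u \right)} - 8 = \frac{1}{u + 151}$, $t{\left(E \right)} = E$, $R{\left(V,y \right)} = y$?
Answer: $- \frac{7811116}{157} \approx -49752.0$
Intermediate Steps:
$D{\left(u \right)} = \frac{8}{3} + \frac{1}{3 \left(151 + u\right)}$ ($D{\left(u \right)} = \frac{8}{3} + \frac{1}{3 \left(u + 151\right)} = \frac{8}{3} + \frac{1}{3 \left(151 + u\right)}$)
$D{\left(t{\left(R{\left(-1,6 \right)} \right)} \right)} - 49755 = \frac{1209 + 8 \cdot 6}{3 \left(151 + 6\right)} - 49755 = \frac{1209 + 48}{3 \cdot 157} - 49755 = \frac{1}{3} \cdot \frac{1}{157} \cdot 1257 - 49755 = \frac{419}{157} - 49755 = - \frac{7811116}{157}$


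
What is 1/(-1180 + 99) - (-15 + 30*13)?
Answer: -405376/1081 ≈ -375.00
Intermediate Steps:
1/(-1180 + 99) - (-15 + 30*13) = 1/(-1081) - (-15 + 390) = -1/1081 - 1*375 = -1/1081 - 375 = -405376/1081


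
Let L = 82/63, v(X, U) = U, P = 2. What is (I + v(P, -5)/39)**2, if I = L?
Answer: 923521/670761 ≈ 1.3768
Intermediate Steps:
L = 82/63 (L = 82*(1/63) = 82/63 ≈ 1.3016)
I = 82/63 ≈ 1.3016
(I + v(P, -5)/39)**2 = (82/63 - 5/39)**2 = (961/819)**2 = 923521/670761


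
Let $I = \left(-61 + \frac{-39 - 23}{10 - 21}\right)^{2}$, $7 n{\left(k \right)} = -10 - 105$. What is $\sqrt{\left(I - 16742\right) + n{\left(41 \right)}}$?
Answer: $\frac{i \sqrt{81187554}}{77} \approx 117.02 i$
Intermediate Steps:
$n{\left(k \right)} = - \frac{115}{7}$ ($n{\left(k \right)} = \frac{-10 - 105}{7} = \frac{1}{7} \left(-115\right) = - \frac{115}{7}$)
$I = \frac{370881}{121}$ ($I = \left(-61 - \frac{62}{-11}\right)^{2} = \left(-61 - - \frac{62}{11}\right)^{2} = \left(-61 + \frac{62}{11}\right)^{2} = \left(- \frac{609}{11}\right)^{2} = \frac{370881}{121} \approx 3065.1$)
$\sqrt{\left(I - 16742\right) + n{\left(41 \right)}} = \sqrt{\left(\frac{370881}{121} - 16742\right) - \frac{115}{7}} = \sqrt{- \frac{1654901}{121} - \frac{115}{7}} = \sqrt{- \frac{11598222}{847}} = \frac{i \sqrt{81187554}}{77}$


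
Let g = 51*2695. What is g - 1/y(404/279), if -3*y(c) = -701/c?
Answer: 8960451481/65193 ≈ 1.3745e+5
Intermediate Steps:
g = 137445
y(c) = 701/(3*c) (y(c) = -(-701)/(3*c) = 701/(3*c))
g - 1/y(404/279) = 137445 - 1/(701/(3*((404/279)))) = 137445 - 1/(701/(3*((404*(1/279))))) = 137445 - 1/(701/(3*(404/279))) = 137445 - 1/((701/3)*(279/404)) = 137445 - 1/65193/404 = 137445 - 1*404/65193 = 137445 - 404/65193 = 8960451481/65193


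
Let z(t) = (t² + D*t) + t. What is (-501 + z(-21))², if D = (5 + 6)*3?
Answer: 599076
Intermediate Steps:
D = 33 (D = 11*3 = 33)
z(t) = t² + 34*t (z(t) = (t² + 33*t) + t = t² + 34*t)
(-501 + z(-21))² = (-501 - 21*(34 - 21))² = (-501 - 21*13)² = (-501 - 273)² = (-774)² = 599076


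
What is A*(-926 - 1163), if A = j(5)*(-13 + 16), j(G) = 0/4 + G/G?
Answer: -6267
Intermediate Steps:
j(G) = 1 (j(G) = 0*(1/4) + 1 = 0 + 1 = 1)
A = 3 (A = 1*(-13 + 16) = 1*3 = 3)
A*(-926 - 1163) = 3*(-926 - 1163) = 3*(-2089) = -6267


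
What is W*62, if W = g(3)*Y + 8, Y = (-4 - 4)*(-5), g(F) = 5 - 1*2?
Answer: 7936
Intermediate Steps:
g(F) = 3 (g(F) = 5 - 2 = 3)
Y = 40 (Y = -8*(-5) = 40)
W = 128 (W = 3*40 + 8 = 120 + 8 = 128)
W*62 = 128*62 = 7936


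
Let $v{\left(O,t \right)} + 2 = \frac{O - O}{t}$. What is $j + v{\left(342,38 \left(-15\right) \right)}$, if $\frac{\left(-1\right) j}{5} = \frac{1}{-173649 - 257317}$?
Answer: $- \frac{861927}{430966} \approx -2.0$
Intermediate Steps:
$v{\left(O,t \right)} = -2$ ($v{\left(O,t \right)} = -2 + \frac{O - O}{t} = -2 + \frac{0}{t} = -2 + 0 = -2$)
$j = \frac{5}{430966}$ ($j = - \frac{5}{-173649 - 257317} = - \frac{5}{-430966} = \left(-5\right) \left(- \frac{1}{430966}\right) = \frac{5}{430966} \approx 1.1602 \cdot 10^{-5}$)
$j + v{\left(342,38 \left(-15\right) \right)} = \frac{5}{430966} - 2 = - \frac{861927}{430966}$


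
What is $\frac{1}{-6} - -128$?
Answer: $\frac{767}{6} \approx 127.83$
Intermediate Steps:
$\frac{1}{-6} - -128 = - \frac{1}{6} + 128 = \frac{767}{6}$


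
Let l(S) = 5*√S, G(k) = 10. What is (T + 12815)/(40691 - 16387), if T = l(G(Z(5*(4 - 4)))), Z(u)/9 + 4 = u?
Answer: 12815/24304 + 5*√10/24304 ≈ 0.52793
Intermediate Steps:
Z(u) = -36 + 9*u
T = 5*√10 ≈ 15.811
(T + 12815)/(40691 - 16387) = (5*√10 + 12815)/(40691 - 16387) = (12815 + 5*√10)/24304 = (12815 + 5*√10)*(1/24304) = 12815/24304 + 5*√10/24304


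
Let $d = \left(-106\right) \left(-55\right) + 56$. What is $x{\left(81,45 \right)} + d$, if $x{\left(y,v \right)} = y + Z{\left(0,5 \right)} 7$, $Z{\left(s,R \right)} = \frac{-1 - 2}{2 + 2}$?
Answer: $\frac{23847}{4} \approx 5961.8$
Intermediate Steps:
$Z{\left(s,R \right)} = - \frac{3}{4}$
$x{\left(y,v \right)} = - \frac{21}{4} + y$ ($x{\left(y,v \right)} = y - \frac{21}{4} = - \frac{21}{4} + y$)
$d = 5886$ ($d = 5830 + 56 = 5886$)
$x{\left(81,45 \right)} + d = \left(- \frac{21}{4} + 81\right) + 5886 = \frac{303}{4} + 5886 = \frac{23847}{4}$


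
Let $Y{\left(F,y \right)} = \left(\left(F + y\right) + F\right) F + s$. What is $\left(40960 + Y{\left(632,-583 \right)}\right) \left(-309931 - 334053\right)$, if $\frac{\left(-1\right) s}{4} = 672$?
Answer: $-301812117376$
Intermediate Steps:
$s = -2688$ ($s = \left(-4\right) 672 = -2688$)
$Y{\left(F,y \right)} = -2688 + F \left(y + 2 F\right)$ ($Y{\left(F,y \right)} = \left(\left(F + y\right) + F\right) F - 2688 = \left(y + 2 F\right) F - 2688 = F \left(y + 2 F\right) - 2688 = -2688 + F \left(y + 2 F\right)$)
$\left(40960 + Y{\left(632,-583 \right)}\right) \left(-309931 - 334053\right) = \left(40960 + \left(-2688 + 2 \cdot 632^{2} + 632 \left(-583\right)\right)\right) \left(-309931 - 334053\right) = \left(40960 - -427704\right) \left(-643984\right) = \left(40960 + 427704\right) \left(-643984\right) = 468664 \left(-643984\right) = -301812117376$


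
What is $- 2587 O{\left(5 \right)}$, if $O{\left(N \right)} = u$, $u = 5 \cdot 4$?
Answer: $-51740$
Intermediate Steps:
$u = 20$
$O{\left(N \right)} = 20$
$- 2587 O{\left(5 \right)} = \left(-2587\right) 20 = -51740$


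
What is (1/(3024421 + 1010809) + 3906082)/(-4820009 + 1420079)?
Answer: -1751326585429/1524388837100 ≈ -1.1489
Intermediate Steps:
(1/(3024421 + 1010809) + 3906082)/(-4820009 + 1420079) = (1/4035230 + 3906082)/(-3399930) = (1/4035230 + 3906082)*(-1/3399930) = (15761939268861/4035230)*(-1/3399930) = -1751326585429/1524388837100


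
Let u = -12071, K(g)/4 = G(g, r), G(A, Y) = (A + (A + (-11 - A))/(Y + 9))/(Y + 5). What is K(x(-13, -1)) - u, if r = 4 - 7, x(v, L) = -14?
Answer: 36118/3 ≈ 12039.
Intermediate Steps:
r = -3
G(A, Y) = (A - 11/(9 + Y))/(5 + Y)
K(g) = -11/3 + 2*g (K(g) = 4*((-11 + 9*g + g*(-3))/(45 + (-3)² + 14*(-3))) = 4*((-11 + 9*g - 3*g)/(45 + 9 - 42)) = 4*((-11 + 6*g)/12) = 4*(-11/12 + g/2) = -11/3 + 2*g)
K(x(-13, -1)) - u = (-11/3 + 2*(-14)) - 1*(-12071) = (-11/3 - 28) + 12071 = -95/3 + 12071 = 36118/3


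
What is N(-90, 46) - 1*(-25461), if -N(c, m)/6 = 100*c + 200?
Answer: 78261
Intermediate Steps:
N(c, m) = -1200 - 600*c (N(c, m) = -6*(100*c + 200) = -6*(200 + 100*c) = -1200 - 600*c)
N(-90, 46) - 1*(-25461) = (-1200 - 600*(-90)) - 1*(-25461) = (-1200 + 54000) + 25461 = 52800 + 25461 = 78261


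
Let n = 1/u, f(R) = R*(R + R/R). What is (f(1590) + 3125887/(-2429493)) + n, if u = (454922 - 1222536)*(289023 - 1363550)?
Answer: 5069241186181441617675067/2003899198906470954 ≈ 2.5297e+6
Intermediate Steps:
f(R) = R*(1 + R) (f(R) = R*(R + 1) = R*(1 + R))
u = 824821968578 (u = -767614*(-1074527) = 824821968578)
n = 1/824821968578 ≈ 1.2124e-12
(f(1590) + 3125887/(-2429493)) + n = (1590*(1 + 1590) + 3125887/(-2429493)) + 1/824821968578 = (1590*1591 + 3125887*(-1/2429493)) + 1/824821968578 = (2529690 - 3125887/2429493) + 1/824821968578 = 6145861021283/2429493 + 1/824821968578 = 5069241186181441617675067/2003899198906470954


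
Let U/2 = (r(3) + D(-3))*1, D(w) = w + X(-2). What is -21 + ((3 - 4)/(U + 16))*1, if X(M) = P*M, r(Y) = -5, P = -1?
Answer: -85/4 ≈ -21.250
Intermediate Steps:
X(M) = -M
D(w) = 2 + w (D(w) = w - 1*(-2) = w + 2 = 2 + w)
U = -12 (U = 2*((-5 + (2 - 3))*1) = 2*((-5 - 1)*1) = 2*(-6*1) = 2*(-6) = -12)
-21 + ((3 - 4)/(U + 16))*1 = -21 + ((3 - 4)/(-12 + 16))*1 = -21 - 1/4*1 = -21 - 1*¼*1 = -21 - ¼*1 = -21 - ¼ = -85/4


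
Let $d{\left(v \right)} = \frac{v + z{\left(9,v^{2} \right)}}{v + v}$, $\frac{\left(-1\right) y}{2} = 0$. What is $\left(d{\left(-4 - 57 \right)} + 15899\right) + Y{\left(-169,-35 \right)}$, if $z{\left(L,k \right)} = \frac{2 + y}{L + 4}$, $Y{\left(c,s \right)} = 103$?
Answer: $\frac{25379963}{1586} \approx 16003.0$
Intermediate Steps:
$y = 0$ ($y = \left(-2\right) 0 = 0$)
$z{\left(L,k \right)} = \frac{2}{4 + L}$ ($z{\left(L,k \right)} = \frac{2 + 0}{L + 4} = \frac{2}{4 + L}$)
$d{\left(v \right)} = \frac{\frac{2}{13} + v}{2 v}$ ($d{\left(v \right)} = \frac{v + \frac{2}{4 + 9}}{v + v} = \frac{v + \frac{2}{13}}{2 v} = \left(v + 2 \cdot \frac{1}{13}\right) \frac{1}{2 v} = \left(v + \frac{2}{13}\right) \frac{1}{2 v} = \left(\frac{2}{13} + v\right) \frac{1}{2 v} = \frac{\frac{2}{13} + v}{2 v}$)
$\left(d{\left(-4 - 57 \right)} + 15899\right) + Y{\left(-169,-35 \right)} = \left(\frac{2 + 13 \left(-4 - 57\right)}{26 \left(-4 - 57\right)} + 15899\right) + 103 = \left(\frac{2 + 13 \left(-61\right)}{26 \left(-61\right)} + 15899\right) + 103 = \left(\frac{1}{26} \left(- \frac{1}{61}\right) \left(2 - 793\right) + 15899\right) + 103 = \left(\frac{1}{26} \left(- \frac{1}{61}\right) \left(-791\right) + 15899\right) + 103 = \left(\frac{791}{1586} + 15899\right) + 103 = \frac{25216605}{1586} + 103 = \frac{25379963}{1586}$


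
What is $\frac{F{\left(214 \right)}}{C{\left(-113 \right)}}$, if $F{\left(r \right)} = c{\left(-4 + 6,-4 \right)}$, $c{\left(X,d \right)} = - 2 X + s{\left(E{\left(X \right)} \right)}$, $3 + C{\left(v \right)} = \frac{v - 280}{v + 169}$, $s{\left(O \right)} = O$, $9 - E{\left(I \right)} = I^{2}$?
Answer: $- \frac{56}{561} \approx -0.099822$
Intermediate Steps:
$E{\left(I \right)} = 9 - I^{2}$
$C{\left(v \right)} = -3 + \frac{-280 + v}{169 + v}$ ($C{\left(v \right)} = -3 + \frac{v - 280}{v + 169} = -3 + \frac{-280 + v}{169 + v}$)
$c{\left(X,d \right)} = 9 - X^{2} - 2 X$ ($c{\left(X,d \right)} = - 2 X - \left(-9 + X^{2}\right) = 9 - X^{2} - 2 X$)
$F{\left(r \right)} = 1$ ($F{\left(r \right)} = 9 - \left(-4 + 6\right)^{2} - 2 \left(-4 + 6\right) = 9 - 2^{2} - 4 = 9 - 4 - 4 = 1$)
$\frac{F{\left(214 \right)}}{C{\left(-113 \right)}} = 1 \frac{1}{\frac{1}{169 - 113} \left(-787 - -226\right)} = 1 \frac{1}{\frac{1}{56} \left(-787 + 226\right)} = 1 \frac{1}{\frac{1}{56} \left(-561\right)} = 1 \frac{1}{- \frac{561}{56}} = 1 \left(- \frac{56}{561}\right) = - \frac{56}{561}$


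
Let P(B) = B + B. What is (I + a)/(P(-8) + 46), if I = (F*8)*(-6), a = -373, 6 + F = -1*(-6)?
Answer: -373/30 ≈ -12.433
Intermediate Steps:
F = 0 (F = -6 - 1*(-6) = -6 + 6 = 0)
I = 0 (I = (0*8)*(-6) = 0*(-6) = 0)
P(B) = 2*B
(I + a)/(P(-8) + 46) = (0 - 373)/(2*(-8) + 46) = -373/(-16 + 46) = -373/30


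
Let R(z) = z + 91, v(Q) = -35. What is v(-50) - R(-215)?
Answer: 89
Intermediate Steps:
R(z) = 91 + z
v(-50) - R(-215) = -35 - (91 - 215) = -35 - 1*(-124) = -35 + 124 = 89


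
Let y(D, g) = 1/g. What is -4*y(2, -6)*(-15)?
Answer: -10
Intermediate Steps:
-4*y(2, -6)*(-15) = -4/(-6)*(-15) = -4*(-⅙)*(-15) = (⅔)*(-15) = -10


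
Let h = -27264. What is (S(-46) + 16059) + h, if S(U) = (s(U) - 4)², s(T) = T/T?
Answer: -11196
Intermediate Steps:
s(T) = 1
S(U) = 9 (S(U) = (1 - 4)² = (-3)² = 9)
(S(-46) + 16059) + h = (9 + 16059) - 27264 = 16068 - 27264 = -11196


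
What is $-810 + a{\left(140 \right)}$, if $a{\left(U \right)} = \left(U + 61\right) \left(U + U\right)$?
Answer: $55470$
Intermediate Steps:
$a{\left(U \right)} = 2 U \left(61 + U\right)$ ($a{\left(U \right)} = \left(61 + U\right) 2 U = 2 U \left(61 + U\right)$)
$-810 + a{\left(140 \right)} = -810 + 2 \cdot 140 \left(61 + 140\right) = -810 + 2 \cdot 140 \cdot 201 = -810 + 56280 = 55470$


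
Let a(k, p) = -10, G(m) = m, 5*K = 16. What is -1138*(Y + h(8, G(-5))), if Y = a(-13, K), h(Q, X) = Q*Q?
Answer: -61452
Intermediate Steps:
K = 16/5 (K = (1/5)*16 = 16/5 ≈ 3.2000)
h(Q, X) = Q**2
Y = -10
-1138*(Y + h(8, G(-5))) = -1138*(-10 + 8**2) = -1138*(-10 + 64) = -1138*54 = -61452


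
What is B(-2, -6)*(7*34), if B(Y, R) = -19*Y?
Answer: 9044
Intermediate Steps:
B(-2, -6)*(7*34) = (-19*(-2))*(7*34) = 38*238 = 9044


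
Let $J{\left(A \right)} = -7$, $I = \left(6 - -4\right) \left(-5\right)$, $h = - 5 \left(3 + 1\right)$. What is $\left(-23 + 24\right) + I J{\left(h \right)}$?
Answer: $351$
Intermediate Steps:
$h = -20$ ($h = \left(-5\right) 4 = -20$)
$I = -50$ ($I = \left(6 + 4\right) \left(-5\right) = 10 \left(-5\right) = -50$)
$\left(-23 + 24\right) + I J{\left(h \right)} = \left(-23 + 24\right) - -350 = 1 + 350 = 351$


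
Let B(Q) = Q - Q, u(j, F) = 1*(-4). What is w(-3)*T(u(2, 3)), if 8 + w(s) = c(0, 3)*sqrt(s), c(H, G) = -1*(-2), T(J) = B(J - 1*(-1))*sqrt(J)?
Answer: 0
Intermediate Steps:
u(j, F) = -4
B(Q) = 0
T(J) = 0 (T(J) = 0*sqrt(J) = 0)
c(H, G) = 2
w(s) = -8 + 2*sqrt(s)
w(-3)*T(u(2, 3)) = (-8 + 2*sqrt(-3))*0 = (-8 + 2*(I*sqrt(3)))*0 = (-8 + 2*I*sqrt(3))*0 = 0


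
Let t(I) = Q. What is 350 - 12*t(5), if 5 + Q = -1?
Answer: 422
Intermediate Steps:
Q = -6 (Q = -5 - 1 = -6)
t(I) = -6
350 - 12*t(5) = 350 - 12*(-6) = 350 - 1*(-72) = 350 + 72 = 422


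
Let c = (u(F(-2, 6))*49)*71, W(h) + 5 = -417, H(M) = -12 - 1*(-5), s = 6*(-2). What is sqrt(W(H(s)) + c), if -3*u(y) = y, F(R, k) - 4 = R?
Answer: 4*I*sqrt(1542)/3 ≈ 52.358*I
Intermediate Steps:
F(R, k) = 4 + R
s = -12
H(M) = -7 (H(M) = -12 + 5 = -7)
W(h) = -422 (W(h) = -5 - 417 = -422)
u(y) = -y/3
c = -6958/3 (c = (-(4 - 2)/3*49)*71 = (-1/3*2*49)*71 = -2/3*49*71 = -98/3*71 = -6958/3 ≈ -2319.3)
sqrt(W(H(s)) + c) = sqrt(-422 - 6958/3) = sqrt(-8224/3) = 4*I*sqrt(1542)/3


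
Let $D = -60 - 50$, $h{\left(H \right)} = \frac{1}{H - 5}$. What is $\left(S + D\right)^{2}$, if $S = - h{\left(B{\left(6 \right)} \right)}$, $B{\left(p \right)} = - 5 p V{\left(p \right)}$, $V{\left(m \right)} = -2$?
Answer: $\frac{36614601}{3025} \approx 12104.0$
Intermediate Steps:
$B{\left(p \right)} = 10 p$ ($B{\left(p \right)} = - 5 p \left(-2\right) = 10 p$)
$h{\left(H \right)} = \frac{1}{-5 + H}$
$S = - \frac{1}{55}$ ($S = - \frac{1}{-5 + 10 \cdot 6} = - \frac{1}{-5 + 60} = - \frac{1}{55} \approx -0.018182$)
$D = -110$
$\left(S + D\right)^{2} = \left(- \frac{1}{55} - 110\right)^{2} = \left(- \frac{6051}{55}\right)^{2} = \frac{36614601}{3025}$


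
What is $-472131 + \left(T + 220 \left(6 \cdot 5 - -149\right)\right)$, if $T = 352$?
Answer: $-432399$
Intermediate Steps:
$-472131 + \left(T + 220 \left(6 \cdot 5 - -149\right)\right) = -472131 + \left(352 + 220 \left(6 \cdot 5 - -149\right)\right) = -472131 + \left(352 + 220 \left(30 + 149\right)\right) = -472131 + \left(352 + 220 \cdot 179\right) = -472131 + \left(352 + 39380\right) = -472131 + 39732 = -432399$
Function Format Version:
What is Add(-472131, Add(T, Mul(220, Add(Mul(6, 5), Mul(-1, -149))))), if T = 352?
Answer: -432399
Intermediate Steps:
Add(-472131, Add(T, Mul(220, Add(Mul(6, 5), Mul(-1, -149))))) = Add(-472131, Add(352, Mul(220, Add(Mul(6, 5), Mul(-1, -149))))) = Add(-472131, Add(352, Mul(220, Add(30, 149)))) = Add(-472131, Add(352, Mul(220, 179))) = Add(-472131, Add(352, 39380)) = Add(-472131, 39732) = -432399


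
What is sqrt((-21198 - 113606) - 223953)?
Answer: I*sqrt(358757) ≈ 598.96*I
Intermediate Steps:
sqrt((-21198 - 113606) - 223953) = sqrt(-134804 - 223953) = sqrt(-358757) = I*sqrt(358757)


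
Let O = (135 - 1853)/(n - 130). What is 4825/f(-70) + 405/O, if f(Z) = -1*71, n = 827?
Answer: -28331585/121978 ≈ -232.27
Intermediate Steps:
f(Z) = -71
O = -1718/697 (O = (135 - 1853)/(827 - 130) = -1718/697 ≈ -2.4649)
4825/f(-70) + 405/O = 4825/(-71) + 405/(-1718/697) = 4825*(-1/71) + 405*(-697/1718) = -4825/71 - 282285/1718 = -28331585/121978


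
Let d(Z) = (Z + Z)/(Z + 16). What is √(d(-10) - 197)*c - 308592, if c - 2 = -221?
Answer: -308592 - 73*I*√1803 ≈ -3.0859e+5 - 3099.7*I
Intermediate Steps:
c = -219 (c = 2 - 221 = -219)
d(Z) = 2*Z/(16 + Z) (d(Z) = (2*Z)/(16 + Z) = 2*Z/(16 + Z))
√(d(-10) - 197)*c - 308592 = √(2*(-10)/(16 - 10) - 197)*(-219) - 308592 = √(2*(-10)/6 - 197)*(-219) - 308592 = √(2*(-10)*(⅙) - 197)*(-219) - 308592 = √(-10/3 - 197)*(-219) - 308592 = √(-601/3)*(-219) - 308592 = (I*√1803/3)*(-219) - 308592 = -73*I*√1803 - 308592 = -308592 - 73*I*√1803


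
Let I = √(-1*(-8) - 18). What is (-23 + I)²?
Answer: (23 - I*√10)² ≈ 519.0 - 145.46*I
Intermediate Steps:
I = I*√10 (I = √(8 - 18) = √(-10) = I*√10 ≈ 3.1623*I)
(-23 + I)² = (-23 + I*√10)²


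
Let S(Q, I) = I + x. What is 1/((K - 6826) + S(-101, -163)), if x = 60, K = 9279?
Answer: 1/2350 ≈ 0.00042553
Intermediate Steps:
S(Q, I) = 60 + I (S(Q, I) = I + 60 = 60 + I)
1/((K - 6826) + S(-101, -163)) = 1/((9279 - 6826) + (60 - 163)) = 1/(2453 - 103) = 1/2350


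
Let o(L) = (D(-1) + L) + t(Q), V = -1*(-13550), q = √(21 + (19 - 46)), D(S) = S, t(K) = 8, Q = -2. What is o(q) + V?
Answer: 13557 + I*√6 ≈ 13557.0 + 2.4495*I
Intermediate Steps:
q = I*√6 (q = √(21 - 27) = √(-6) = I*√6 ≈ 2.4495*I)
V = 13550
o(L) = 7 + L (o(L) = (-1 + L) + 8 = 7 + L)
o(q) + V = (7 + I*√6) + 13550 = 13557 + I*√6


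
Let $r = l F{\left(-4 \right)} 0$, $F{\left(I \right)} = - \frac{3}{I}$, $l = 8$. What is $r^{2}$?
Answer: $0$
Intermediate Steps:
$r = 0$ ($r = 8 \left(- \frac{3}{-4}\right) 0 = 8 \left(\left(-3\right) \left(- \frac{1}{4}\right)\right) 0 = 8 \cdot \frac{3}{4} \cdot 0 = 6 \cdot 0 = 0$)
$r^{2} = 0^{2} = 0$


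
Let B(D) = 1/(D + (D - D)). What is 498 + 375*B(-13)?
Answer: 6099/13 ≈ 469.15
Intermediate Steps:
B(D) = 1/D (B(D) = 1/(D + 0) = 1/D)
498 + 375*B(-13) = 498 + 375/(-13) = 498 + 375*(-1/13) = 498 - 375/13 = 6099/13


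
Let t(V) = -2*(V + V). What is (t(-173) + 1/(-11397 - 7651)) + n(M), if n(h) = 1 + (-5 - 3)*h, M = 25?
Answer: 9390663/19048 ≈ 493.00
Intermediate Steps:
t(V) = -4*V
n(h) = 1 - 8*h
(t(-173) + 1/(-11397 - 7651)) + n(M) = (-4*(-173) + 1/(-11397 - 7651)) + (1 - 8*25) = (692 + 1/(-19048)) + (1 - 200) = (692 - 1/19048) - 199 = 13181215/19048 - 199 = 9390663/19048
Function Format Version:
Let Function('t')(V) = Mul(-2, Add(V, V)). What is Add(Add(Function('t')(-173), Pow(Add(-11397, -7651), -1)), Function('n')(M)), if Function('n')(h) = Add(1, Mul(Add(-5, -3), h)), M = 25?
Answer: Rational(9390663, 19048) ≈ 493.00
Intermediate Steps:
Function('t')(V) = Mul(-4, V) (Function('t')(V) = Mul(-2, Mul(2, V)) = Mul(-4, V))
Function('n')(h) = Add(1, Mul(-8, h))
Add(Add(Function('t')(-173), Pow(Add(-11397, -7651), -1)), Function('n')(M)) = Add(Add(Mul(-4, -173), Pow(Add(-11397, -7651), -1)), Add(1, Mul(-8, 25))) = Add(Add(692, Pow(-19048, -1)), Add(1, -200)) = Add(Add(692, Rational(-1, 19048)), -199) = Add(Rational(13181215, 19048), -199) = Rational(9390663, 19048)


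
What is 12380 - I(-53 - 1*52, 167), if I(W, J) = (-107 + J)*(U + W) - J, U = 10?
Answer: 18247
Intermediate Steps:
I(W, J) = -J + (-107 + J)*(10 + W) (I(W, J) = (-107 + J)*(10 + W) - J = -J + (-107 + J)*(10 + W))
12380 - I(-53 - 1*52, 167) = 12380 - (-1070 - 107*(-53 - 1*52) + 9*167 + 167*(-53 - 1*52)) = 12380 - (-1070 - 107*(-53 - 52) + 1503 + 167*(-53 - 52)) = 12380 - (-1070 - 107*(-105) + 1503 + 167*(-105)) = 12380 - (-1070 + 11235 + 1503 - 17535) = 12380 - 1*(-5867) = 12380 + 5867 = 18247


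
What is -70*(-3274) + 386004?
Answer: 615184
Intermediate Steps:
-70*(-3274) + 386004 = 229180 + 386004 = 615184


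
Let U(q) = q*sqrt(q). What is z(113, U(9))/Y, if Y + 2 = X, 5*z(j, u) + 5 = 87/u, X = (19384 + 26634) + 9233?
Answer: -16/2486205 ≈ -6.4355e-6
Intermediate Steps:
U(q) = q**(3/2)
X = 55251 (X = 46018 + 9233 = 55251)
z(j, u) = -1 + 87/(5*u) (z(j, u) = -1 + (87/u)/5 = -1 + 87/(5*u))
Y = 55249 (Y = -2 + 55251 = 55249)
z(113, U(9))/Y = ((87/5 - 9**(3/2))/(9**(3/2)))/55249 = ((87/5 - 1*27)/27)*(1/55249) = ((87/5 - 27)/27)*(1/55249) = ((1/27)*(-48/5))*(1/55249) = -16/45*1/55249 = -16/2486205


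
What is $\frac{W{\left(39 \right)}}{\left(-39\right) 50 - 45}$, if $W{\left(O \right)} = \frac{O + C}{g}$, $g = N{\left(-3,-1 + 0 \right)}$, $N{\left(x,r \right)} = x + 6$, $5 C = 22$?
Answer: $- \frac{31}{4275} \approx -0.0072515$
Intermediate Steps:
$C = \frac{22}{5}$ ($C = \frac{1}{5} \cdot 22 = \frac{22}{5} \approx 4.4$)
$N{\left(x,r \right)} = 6 + x$
$g = 3$ ($g = 6 - 3 = 3$)
$W{\left(O \right)} = \frac{22}{15} + \frac{O}{3}$ ($W{\left(O \right)} = \frac{O + \frac{22}{5}}{3} = \left(\frac{22}{5} + O\right) \frac{1}{3} = \frac{22}{15} + \frac{O}{3}$)
$\frac{W{\left(39 \right)}}{\left(-39\right) 50 - 45} = \frac{\frac{22}{15} + \frac{1}{3} \cdot 39}{\left(-39\right) 50 - 45} = \frac{\frac{22}{15} + 13}{-1950 - 45} = \frac{217}{15 \left(-1995\right)} = \frac{217}{15} \left(- \frac{1}{1995}\right) = - \frac{31}{4275}$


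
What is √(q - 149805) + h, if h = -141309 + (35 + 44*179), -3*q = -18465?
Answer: -133398 + 65*I*√34 ≈ -1.334e+5 + 379.01*I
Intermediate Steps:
q = 6155 (q = -⅓*(-18465) = 6155)
h = -133398 (h = -141309 + (35 + 7876) = -141309 + 7911 = -133398)
√(q - 149805) + h = √(6155 - 149805) - 133398 = √(-143650) - 133398 = 65*I*√34 - 133398 = -133398 + 65*I*√34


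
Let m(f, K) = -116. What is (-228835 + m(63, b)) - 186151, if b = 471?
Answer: -415102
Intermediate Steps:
(-228835 + m(63, b)) - 186151 = (-228835 - 116) - 186151 = -228951 - 186151 = -415102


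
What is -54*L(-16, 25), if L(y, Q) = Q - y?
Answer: -2214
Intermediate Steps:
-54*L(-16, 25) = -54*(25 - 1*(-16)) = -54*(25 + 16) = -54*41 = -2214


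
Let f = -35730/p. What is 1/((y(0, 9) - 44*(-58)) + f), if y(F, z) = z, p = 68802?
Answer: 11467/29361032 ≈ 0.00039055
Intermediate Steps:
f = -5955/11467 (f = -35730/68802 = -35730*1/68802 = -5955/11467 ≈ -0.51932)
1/((y(0, 9) - 44*(-58)) + f) = 1/((9 - 44*(-58)) - 5955/11467) = 1/((9 + 2552) - 5955/11467) = 1/(2561 - 5955/11467) = 1/(29361032/11467) = 11467/29361032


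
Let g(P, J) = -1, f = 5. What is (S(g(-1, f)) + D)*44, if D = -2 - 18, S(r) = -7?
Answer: -1188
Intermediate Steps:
D = -20
(S(g(-1, f)) + D)*44 = (-7 - 20)*44 = -27*44 = -1188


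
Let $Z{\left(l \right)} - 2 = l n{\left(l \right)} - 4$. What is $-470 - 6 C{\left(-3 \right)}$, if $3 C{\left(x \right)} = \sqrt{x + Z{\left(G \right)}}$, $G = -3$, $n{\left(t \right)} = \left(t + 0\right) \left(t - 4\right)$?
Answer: $-470 - 4 i \sqrt{17} \approx -470.0 - 16.492 i$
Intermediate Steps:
$n{\left(t \right)} = t \left(-4 + t\right)$
$Z{\left(l \right)} = -2 + l^{2} \left(-4 + l\right)$ ($Z{\left(l \right)} = 2 + \left(l l \left(-4 + l\right) - 4\right) = 2 + \left(l^{2} \left(-4 + l\right) - 4\right) = 2 + \left(-4 + l^{2} \left(-4 + l\right)\right) = -2 + l^{2} \left(-4 + l\right)$)
$C{\left(x \right)} = \frac{\sqrt{-65 + x}}{3}$ ($C{\left(x \right)} = \frac{\sqrt{x + \left(-2 + \left(-3\right)^{2} \left(-4 - 3\right)\right)}}{3} = \frac{\sqrt{x + \left(-2 + 9 \left(-7\right)\right)}}{3} = \frac{\sqrt{x - 65}}{3} = \frac{\sqrt{-65 + x}}{3}$)
$-470 - 6 C{\left(-3 \right)} = -470 - 6 \frac{\sqrt{-65 - 3}}{3} = -470 - 6 \frac{\sqrt{-68}}{3} = -470 - 6 \frac{2 i \sqrt{17}}{3} = -470 - 4 i \sqrt{17}$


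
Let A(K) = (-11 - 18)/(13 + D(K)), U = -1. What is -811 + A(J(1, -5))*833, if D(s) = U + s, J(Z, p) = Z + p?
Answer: -30645/8 ≈ -3830.6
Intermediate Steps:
D(s) = -1 + s
A(K) = -29/(12 + K) (A(K) = (-11 - 18)/(13 + (-1 + K)) = -29/(12 + K))
-811 + A(J(1, -5))*833 = -811 - 29/(12 + (1 - 5))*833 = -811 - 29/(12 - 4)*833 = -811 - 29/8*833 = -811 - 24157/8 = -30645/8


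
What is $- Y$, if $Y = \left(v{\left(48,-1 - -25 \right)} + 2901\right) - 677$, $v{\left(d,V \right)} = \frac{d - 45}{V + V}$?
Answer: $- \frac{35585}{16} \approx -2224.1$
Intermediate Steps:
$v{\left(d,V \right)} = \frac{-45 + d}{2 V}$
$Y = \frac{35585}{16}$ ($Y = \left(\frac{-45 + 48}{2 \left(-1 - -25\right)} + 2901\right) - 677 = \left(\frac{1}{2} \frac{1}{-1 + 25} \cdot 3 + 2901\right) - 677 = \left(\frac{1}{2} \cdot \frac{1}{24} \cdot 3 + 2901\right) - 677 = \left(\frac{1}{16} + 2901\right) - 677 = \frac{46417}{16} - 677 = \frac{35585}{16} \approx 2224.1$)
$- Y = \left(-1\right) \frac{35585}{16} = - \frac{35585}{16}$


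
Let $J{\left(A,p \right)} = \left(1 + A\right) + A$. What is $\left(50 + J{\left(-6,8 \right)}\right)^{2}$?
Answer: $1521$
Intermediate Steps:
$J{\left(A,p \right)} = 1 + 2 A$
$\left(50 + J{\left(-6,8 \right)}\right)^{2} = \left(50 + \left(1 + 2 \left(-6\right)\right)\right)^{2} = \left(50 + \left(1 - 12\right)\right)^{2} = \left(50 - 11\right)^{2} = 39^{2} = 1521$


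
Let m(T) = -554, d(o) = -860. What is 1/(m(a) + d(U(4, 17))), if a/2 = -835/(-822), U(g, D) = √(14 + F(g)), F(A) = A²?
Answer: -1/1414 ≈ -0.00070721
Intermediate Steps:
U(g, D) = √(14 + g²)
a = 835/411 (a = 2*(-835/(-822)) = 2*(-835*(-1/822)) = 2*(835/822) = 835/411 ≈ 2.0316)
1/(m(a) + d(U(4, 17))) = 1/(-554 - 860) = 1/(-1414) = -1/1414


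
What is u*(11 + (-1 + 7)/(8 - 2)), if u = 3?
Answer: 36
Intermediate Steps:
u*(11 + (-1 + 7)/(8 - 2)) = 3*(11 + (-1 + 7)/(8 - 2)) = 3*(11 + 6/6) = 3*(11 + 6*(⅙)) = 3*(11 + 1) = 3*12 = 36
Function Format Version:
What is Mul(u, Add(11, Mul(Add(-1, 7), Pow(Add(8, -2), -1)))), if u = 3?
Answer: 36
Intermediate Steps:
Mul(u, Add(11, Mul(Add(-1, 7), Pow(Add(8, -2), -1)))) = Mul(3, Add(11, Mul(Add(-1, 7), Pow(Add(8, -2), -1)))) = Mul(3, Add(11, Mul(6, Pow(6, -1)))) = Mul(3, Add(11, Mul(6, Rational(1, 6)))) = Mul(3, Add(11, 1)) = Mul(3, 12) = 36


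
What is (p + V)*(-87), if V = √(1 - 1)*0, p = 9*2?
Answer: -1566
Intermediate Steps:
p = 18
V = 0 (V = √0*0 = 0*0 = 0)
(p + V)*(-87) = (18 + 0)*(-87) = 18*(-87) = -1566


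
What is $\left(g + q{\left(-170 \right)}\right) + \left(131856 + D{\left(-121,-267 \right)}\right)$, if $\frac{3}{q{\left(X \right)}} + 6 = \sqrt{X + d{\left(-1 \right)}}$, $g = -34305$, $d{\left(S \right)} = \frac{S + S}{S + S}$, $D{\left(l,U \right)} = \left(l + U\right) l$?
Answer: $\frac{29622277}{205} - \frac{39 i}{205} \approx 1.445 \cdot 10^{5} - 0.19024 i$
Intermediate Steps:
$D{\left(l,U \right)} = l \left(U + l\right)$ ($D{\left(l,U \right)} = \left(U + l\right) l = l \left(U + l\right)$)
$d{\left(S \right)} = 1$ ($d{\left(S \right)} = \frac{2 S}{2 S} = 2 S \frac{1}{2 S} = 1$)
$q{\left(X \right)} = \frac{3}{-6 + \sqrt{1 + X}}$ ($q{\left(X \right)} = \frac{3}{-6 + \sqrt{X + 1}} = \frac{3}{-6 + \sqrt{1 + X}}$)
$\left(g + q{\left(-170 \right)}\right) + \left(131856 + D{\left(-121,-267 \right)}\right) = \left(-34305 + \frac{3}{-6 + \sqrt{1 - 170}}\right) + \left(131856 - 121 \left(-267 - 121\right)\right) = \left(-34305 + \frac{3}{-6 + \sqrt{-169}}\right) + \left(131856 - -46948\right) = \left(-34305 + \frac{3}{-6 + 13 i}\right) + \left(131856 + 46948\right) = \left(-34305 + 3 \frac{-6 - 13 i}{205}\right) + 178804 = \left(-34305 + \frac{3 \left(-6 - 13 i\right)}{205}\right) + 178804 = 144499 + \frac{3 \left(-6 - 13 i\right)}{205}$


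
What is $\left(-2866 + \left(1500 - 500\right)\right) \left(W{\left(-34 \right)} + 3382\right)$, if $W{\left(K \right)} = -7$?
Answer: $-6297750$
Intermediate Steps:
$\left(-2866 + \left(1500 - 500\right)\right) \left(W{\left(-34 \right)} + 3382\right) = \left(-2866 + \left(1500 - 500\right)\right) \left(-7 + 3382\right) = \left(-2866 + 1000\right) 3375 = \left(-1866\right) 3375 = -6297750$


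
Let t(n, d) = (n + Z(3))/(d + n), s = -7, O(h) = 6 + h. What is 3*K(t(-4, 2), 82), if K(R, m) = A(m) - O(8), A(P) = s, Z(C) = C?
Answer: -63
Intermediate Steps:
A(P) = -7
t(n, d) = (3 + n)/(d + n) (t(n, d) = (n + 3)/(d + n) = (3 + n)/(d + n))
K(R, m) = -21 (K(R, m) = -7 - (6 + 8) = -7 - 1*14 = -7 - 14 = -21)
3*K(t(-4, 2), 82) = 3*(-21) = -63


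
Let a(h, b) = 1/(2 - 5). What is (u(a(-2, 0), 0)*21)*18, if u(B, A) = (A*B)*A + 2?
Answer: 756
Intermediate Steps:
a(h, b) = -1/3 (a(h, b) = 1/(-3) = -1/3)
u(B, A) = 2 + B*A**2 (u(B, A) = B*A**2 + 2 = 2 + B*A**2)
(u(a(-2, 0), 0)*21)*18 = ((2 - 1/3*0**2)*21)*18 = ((2 - 1/3*0)*21)*18 = ((2 + 0)*21)*18 = (2*21)*18 = 42*18 = 756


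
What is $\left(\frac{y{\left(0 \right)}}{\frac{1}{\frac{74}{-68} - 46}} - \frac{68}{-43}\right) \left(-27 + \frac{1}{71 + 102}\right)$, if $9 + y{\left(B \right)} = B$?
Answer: $- \frac{1452134165}{126463} \approx -11483.0$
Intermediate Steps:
$y{\left(B \right)} = -9 + B$
$\left(\frac{y{\left(0 \right)}}{\frac{1}{\frac{74}{-68} - 46}} - \frac{68}{-43}\right) \left(-27 + \frac{1}{71 + 102}\right) = \left(\frac{-9 + 0}{\frac{1}{\frac{74}{-68} - 46}} - \frac{68}{-43}\right) \left(-27 + \frac{1}{71 + 102}\right) = \left(- \frac{9}{\frac{1}{74 \left(- \frac{1}{68}\right) - 46}} - - \frac{68}{43}\right) \left(-27 + \frac{1}{173}\right) = \left(- \frac{9}{\frac{1}{- \frac{37}{34} - 46}} + \frac{68}{43}\right) \left(-27 + \frac{1}{173}\right) = \left(- \frac{9}{\frac{1}{- \frac{1601}{34}}} + \frac{68}{43}\right) \left(- \frac{4670}{173}\right) = \left(- \frac{9}{- \frac{34}{1601}} + \frac{68}{43}\right) \left(- \frac{4670}{173}\right) = \left(\left(-9\right) \left(- \frac{1601}{34}\right) + \frac{68}{43}\right) \left(- \frac{4670}{173}\right) = \left(\frac{14409}{34} + \frac{68}{43}\right) \left(- \frac{4670}{173}\right) = \frac{621899}{1462} \left(- \frac{4670}{173}\right) = - \frac{1452134165}{126463}$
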